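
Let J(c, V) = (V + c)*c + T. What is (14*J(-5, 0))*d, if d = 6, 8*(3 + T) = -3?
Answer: 3633/2 ≈ 1816.5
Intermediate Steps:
T = -27/8 (T = -3 + (⅛)*(-3) = -3 - 3/8 = -27/8 ≈ -3.3750)
J(c, V) = -27/8 + c*(V + c) (J(c, V) = (V + c)*c - 27/8 = c*(V + c) - 27/8 = -27/8 + c*(V + c))
(14*J(-5, 0))*d = (14*(-27/8 + (-5)² + 0*(-5)))*6 = (14*(-27/8 + 25 + 0))*6 = (14*(173/8))*6 = (1211/4)*6 = 3633/2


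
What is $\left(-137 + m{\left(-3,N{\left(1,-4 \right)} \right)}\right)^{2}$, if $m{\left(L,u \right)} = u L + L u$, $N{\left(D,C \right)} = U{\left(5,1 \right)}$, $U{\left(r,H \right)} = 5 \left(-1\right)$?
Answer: $11449$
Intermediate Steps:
$U{\left(r,H \right)} = -5$
$N{\left(D,C \right)} = -5$
$m{\left(L,u \right)} = 2 L u$ ($m{\left(L,u \right)} = L u + L u = 2 L u$)
$\left(-137 + m{\left(-3,N{\left(1,-4 \right)} \right)}\right)^{2} = \left(-137 + 2 \left(-3\right) \left(-5\right)\right)^{2} = \left(-137 + 30\right)^{2} = \left(-107\right)^{2} = 11449$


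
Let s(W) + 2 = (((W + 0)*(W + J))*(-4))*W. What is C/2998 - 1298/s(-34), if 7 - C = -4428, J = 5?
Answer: 295407743/201006906 ≈ 1.4696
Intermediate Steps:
s(W) = -2 - 4*W**2*(5 + W) (s(W) = -2 + (((W + 0)*(W + 5))*(-4))*W = -2 + ((W*(5 + W))*(-4))*W = -2 + (-4*W*(5 + W))*W = -2 - 4*W**2*(5 + W))
C = 4435 (C = 7 - 1*(-4428) = 7 + 4428 = 4435)
C/2998 - 1298/s(-34) = 4435/2998 - 1298/(-2 - 20*(-34)**2 - 4*(-34)**3) = 4435*(1/2998) - 1298/(-2 - 20*1156 - 4*(-39304)) = 4435/2998 - 1298/(-2 - 23120 + 157216) = 4435/2998 - 1298/134094 = 4435/2998 - 1298*1/134094 = 4435/2998 - 649/67047 = 295407743/201006906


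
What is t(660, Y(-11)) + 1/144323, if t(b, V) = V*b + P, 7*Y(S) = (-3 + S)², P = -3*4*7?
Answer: 2654965909/144323 ≈ 18396.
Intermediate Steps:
P = -84 (P = -12*7 = -84)
Y(S) = (-3 + S)²/7
t(b, V) = -84 + V*b (t(b, V) = V*b - 84 = -84 + V*b)
t(660, Y(-11)) + 1/144323 = (-84 + ((-3 - 11)²/7)*660) + 1/144323 = (-84 + ((⅐)*(-14)²)*660) + 1/144323 = (-84 + ((⅐)*196)*660) + 1/144323 = (-84 + 28*660) + 1/144323 = (-84 + 18480) + 1/144323 = 18396 + 1/144323 = 2654965909/144323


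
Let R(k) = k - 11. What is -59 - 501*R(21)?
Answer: -5069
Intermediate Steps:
R(k) = -11 + k
-59 - 501*R(21) = -59 - 501*(-11 + 21) = -59 - 501*10 = -59 - 5010 = -5069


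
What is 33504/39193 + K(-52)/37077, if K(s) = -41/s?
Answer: 64597452929/75564260772 ≈ 0.85487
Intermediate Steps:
33504/39193 + K(-52)/37077 = 33504/39193 - 41/(-52)/37077 = 33504*(1/39193) - 41*(-1/52)*(1/37077) = 33504/39193 + (41/52)*(1/37077) = 33504/39193 + 41/1928004 = 64597452929/75564260772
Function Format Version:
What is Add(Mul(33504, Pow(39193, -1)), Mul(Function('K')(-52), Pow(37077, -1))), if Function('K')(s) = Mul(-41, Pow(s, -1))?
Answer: Rational(64597452929, 75564260772) ≈ 0.85487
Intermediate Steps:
Add(Mul(33504, Pow(39193, -1)), Mul(Function('K')(-52), Pow(37077, -1))) = Add(Mul(33504, Pow(39193, -1)), Mul(Mul(-41, Pow(-52, -1)), Pow(37077, -1))) = Add(Mul(33504, Rational(1, 39193)), Mul(Mul(-41, Rational(-1, 52)), Rational(1, 37077))) = Add(Rational(33504, 39193), Mul(Rational(41, 52), Rational(1, 37077))) = Add(Rational(33504, 39193), Rational(41, 1928004)) = Rational(64597452929, 75564260772)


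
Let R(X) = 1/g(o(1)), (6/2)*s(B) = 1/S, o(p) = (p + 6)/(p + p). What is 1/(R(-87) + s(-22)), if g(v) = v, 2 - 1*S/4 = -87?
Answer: 7476/2143 ≈ 3.4886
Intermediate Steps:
S = 356 (S = 8 - 4*(-87) = 8 + 348 = 356)
o(p) = (6 + p)/(2*p) (o(p) = (6 + p)/((2*p)) = (6 + p)*(1/(2*p)) = (6 + p)/(2*p))
s(B) = 1/1068 (s(B) = (⅓)/356 = (⅓)*(1/356) = 1/1068)
R(X) = 2/7 (R(X) = 1/((½)*(6 + 1)/1) = 1/((½)*1*7) = 1/(7/2) = 2/7)
1/(R(-87) + s(-22)) = 1/(2/7 + 1/1068) = 1/(2143/7476) = 7476/2143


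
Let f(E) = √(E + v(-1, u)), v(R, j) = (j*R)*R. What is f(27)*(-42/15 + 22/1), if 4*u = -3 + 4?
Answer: 48*√109/5 ≈ 100.23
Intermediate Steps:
u = ¼ (u = (-3 + 4)/4 = (¼)*1 = ¼ ≈ 0.25000)
v(R, j) = j*R² (v(R, j) = (R*j)*R = j*R²)
f(E) = √(¼ + E) (f(E) = √(E + (¼)*(-1)²) = √(E + (¼)*1) = √(E + ¼) = √(¼ + E))
f(27)*(-42/15 + 22/1) = (√(1 + 4*27)/2)*(-42/15 + 22/1) = (√(1 + 108)/2)*(-42*1/15 + 22*1) = (√109/2)*(-14/5 + 22) = (√109/2)*(96/5) = 48*√109/5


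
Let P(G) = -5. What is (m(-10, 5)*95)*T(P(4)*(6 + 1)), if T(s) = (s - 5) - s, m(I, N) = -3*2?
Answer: 2850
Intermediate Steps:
m(I, N) = -6
T(s) = -5 (T(s) = (-5 + s) - s = -5)
(m(-10, 5)*95)*T(P(4)*(6 + 1)) = -6*95*(-5) = -570*(-5) = 2850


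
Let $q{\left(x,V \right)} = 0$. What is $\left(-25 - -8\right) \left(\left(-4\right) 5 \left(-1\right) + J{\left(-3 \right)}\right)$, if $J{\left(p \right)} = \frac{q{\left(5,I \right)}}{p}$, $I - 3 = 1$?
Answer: $-340$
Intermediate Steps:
$I = 4$ ($I = 3 + 1 = 4$)
$J{\left(p \right)} = 0$ ($J{\left(p \right)} = \frac{0}{p} = 0$)
$\left(-25 - -8\right) \left(\left(-4\right) 5 \left(-1\right) + J{\left(-3 \right)}\right) = \left(-25 - -8\right) \left(\left(-4\right) 5 \left(-1\right) + 0\right) = \left(-25 + 8\right) \left(\left(-20\right) \left(-1\right) + 0\right) = - 17 \left(20 + 0\right) = \left(-17\right) 20 = -340$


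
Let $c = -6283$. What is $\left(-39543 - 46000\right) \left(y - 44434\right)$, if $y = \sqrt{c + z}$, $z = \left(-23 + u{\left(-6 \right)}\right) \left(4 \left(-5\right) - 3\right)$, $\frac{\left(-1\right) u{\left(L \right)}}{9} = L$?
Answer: $3801017662 - 171086 i \sqrt{1749} \approx 3.801 \cdot 10^{9} - 7.155 \cdot 10^{6} i$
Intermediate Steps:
$u{\left(L \right)} = - 9 L$
$z = -713$ ($z = \left(-23 - -54\right) \left(4 \left(-5\right) - 3\right) = \left(-23 + 54\right) \left(-20 - 3\right) = 31 \left(-23\right) = -713$)
$y = 2 i \sqrt{1749}$ ($y = \sqrt{-6283 - 713} = \sqrt{-6996} = 2 i \sqrt{1749} \approx 83.642 i$)
$\left(-39543 - 46000\right) \left(y - 44434\right) = \left(-39543 - 46000\right) \left(2 i \sqrt{1749} - 44434\right) = - 85543 \left(-44434 + 2 i \sqrt{1749}\right) = 3801017662 - 171086 i \sqrt{1749}$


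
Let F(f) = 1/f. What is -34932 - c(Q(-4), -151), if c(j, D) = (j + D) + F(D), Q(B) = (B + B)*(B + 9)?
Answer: -5245890/151 ≈ -34741.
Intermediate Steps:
F(f) = 1/f
Q(B) = 2*B*(9 + B) (Q(B) = (2*B)*(9 + B) = 2*B*(9 + B))
c(j, D) = D + j + 1/D (c(j, D) = (j + D) + 1/D = (D + j) + 1/D = D + j + 1/D)
-34932 - c(Q(-4), -151) = -34932 - (-151 + 2*(-4)*(9 - 4) + 1/(-151)) = -34932 - (-151 + 2*(-4)*5 - 1/151) = -34932 - (-151 - 40 - 1/151) = -34932 - 1*(-28842/151) = -34932 + 28842/151 = -5245890/151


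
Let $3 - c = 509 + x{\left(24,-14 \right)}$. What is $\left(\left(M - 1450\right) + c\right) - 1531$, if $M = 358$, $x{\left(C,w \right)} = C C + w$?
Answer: $-3691$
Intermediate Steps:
$x{\left(C,w \right)} = w + C^{2}$ ($x{\left(C,w \right)} = C^{2} + w = w + C^{2}$)
$c = -1068$ ($c = 3 - \left(509 - \left(14 - 24^{2}\right)\right) = 3 - \left(509 + \left(-14 + 576\right)\right) = 3 - \left(509 + 562\right) = 3 - 1071 = -1068$)
$\left(\left(M - 1450\right) + c\right) - 1531 = \left(\left(358 - 1450\right) - 1068\right) - 1531 = \left(-1092 - 1068\right) - 1531 = -2160 - 1531 = -3691$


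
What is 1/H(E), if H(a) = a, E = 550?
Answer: 1/550 ≈ 0.0018182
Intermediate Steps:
1/H(E) = 1/550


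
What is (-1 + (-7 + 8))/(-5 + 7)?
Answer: 0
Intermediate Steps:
(-1 + (-7 + 8))/(-5 + 7) = (-1 + 1)/2 = 0*(½) = 0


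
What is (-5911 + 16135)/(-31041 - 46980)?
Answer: -1136/8669 ≈ -0.13104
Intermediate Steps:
(-5911 + 16135)/(-31041 - 46980) = 10224/(-78021) = 10224*(-1/78021) = -1136/8669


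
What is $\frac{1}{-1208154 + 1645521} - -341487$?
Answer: $\frac{149355144730}{437367} \approx 3.4149 \cdot 10^{5}$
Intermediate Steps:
$\frac{1}{-1208154 + 1645521} - -341487 = \frac{1}{437367} + 341487 = \frac{149355144730}{437367}$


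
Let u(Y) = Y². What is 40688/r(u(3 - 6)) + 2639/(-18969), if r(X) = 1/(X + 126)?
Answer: 104194438081/18969 ≈ 5.4929e+6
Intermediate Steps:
r(X) = 1/(126 + X)
40688/r(u(3 - 6)) + 2639/(-18969) = 40688/(1/(126 + (3 - 6)²)) + 2639/(-18969) = 40688/(1/(126 + (-3)²)) + 2639*(-1/18969) = 40688/(1/(126 + 9)) - 2639/18969 = 40688/(1/135) - 2639/18969 = 40688*135 - 2639/18969 = 5492880 - 2639/18969 = 104194438081/18969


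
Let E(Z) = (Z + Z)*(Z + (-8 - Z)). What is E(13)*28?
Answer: -5824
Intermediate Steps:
E(Z) = -16*Z (E(Z) = (2*Z)*(-8) = -16*Z)
E(13)*28 = -16*13*28 = -208*28 = -5824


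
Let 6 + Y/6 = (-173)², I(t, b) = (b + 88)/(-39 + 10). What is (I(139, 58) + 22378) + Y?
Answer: 5855418/29 ≈ 2.0191e+5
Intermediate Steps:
I(t, b) = -88/29 - b/29 (I(t, b) = (88 + b)/(-29) = (88 + b)*(-1/29) = -88/29 - b/29)
Y = 179538 (Y = -36 + 6*(-173)² = -36 + 6*29929 = -36 + 179574 = 179538)
(I(139, 58) + 22378) + Y = ((-88/29 - 1/29*58) + 22378) + 179538 = ((-88/29 - 2) + 22378) + 179538 = (-146/29 + 22378) + 179538 = 648816/29 + 179538 = 5855418/29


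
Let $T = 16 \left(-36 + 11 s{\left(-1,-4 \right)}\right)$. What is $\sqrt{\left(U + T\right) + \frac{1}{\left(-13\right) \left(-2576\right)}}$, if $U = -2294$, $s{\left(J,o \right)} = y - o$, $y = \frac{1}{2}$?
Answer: $\frac{3 i \sqrt{16183090651}}{8372} \approx 45.585 i$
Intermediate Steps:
$y = \frac{1}{2} \approx 0.5$
$s{\left(J,o \right)} = \frac{1}{2} - o$
$T = 216$ ($T = 16 \left(-36 + 11 \left(\frac{1}{2} - -4\right)\right) = 16 \left(-36 + 11 \left(\frac{1}{2} + 4\right)\right) = 16 \left(-36 + 11 \cdot \frac{9}{2}\right) = 16 \left(-36 + \frac{99}{2}\right) = 16 \cdot \frac{27}{2} = 216$)
$\sqrt{\left(U + T\right) + \frac{1}{\left(-13\right) \left(-2576\right)}} = \sqrt{\left(-2294 + 216\right) + \frac{1}{\left(-13\right) \left(-2576\right)}} = \sqrt{-2078 + \frac{1}{33488}} = \sqrt{- \frac{69588063}{33488}} = \frac{3 i \sqrt{16183090651}}{8372}$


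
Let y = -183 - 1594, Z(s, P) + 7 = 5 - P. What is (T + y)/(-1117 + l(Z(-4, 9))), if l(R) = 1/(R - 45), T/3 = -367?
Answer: 161168/62553 ≈ 2.5765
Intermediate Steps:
T = -1101 (T = 3*(-367) = -1101)
Z(s, P) = -2 - P (Z(s, P) = -7 + (5 - P) = -2 - P)
l(R) = 1/(-45 + R)
y = -1777
(T + y)/(-1117 + l(Z(-4, 9))) = (-1101 - 1777)/(-1117 + 1/(-45 + (-2 - 1*9))) = -2878/(-1117 + 1/(-45 + (-2 - 9))) = -2878/(-1117 + 1/(-45 - 11)) = -2878/(-1117 + 1/(-56)) = -2878/(-1117 - 1/56) = -2878/(-62553/56) = -2878*(-56/62553) = 161168/62553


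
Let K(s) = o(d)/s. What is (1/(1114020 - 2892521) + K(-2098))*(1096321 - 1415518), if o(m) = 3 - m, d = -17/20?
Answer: 424521278163/724523320 ≈ 585.93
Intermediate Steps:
d = -17/20 (d = -17*1/20 = -17/20 ≈ -0.85000)
K(s) = 77/(20*s) (K(s) = (3 - 1*(-17/20))/s = (3 + 17/20)/s = 77/(20*s))
(1/(1114020 - 2892521) + K(-2098))*(1096321 - 1415518) = (1/(1114020 - 2892521) + (77/20)/(-2098))*(1096321 - 1415518) = (1/(-1778501) + (77/20)*(-1/2098))*(-319197) = (-1/1778501 - 77/41960)*(-319197) = -136986537/74625901960*(-319197) = 424521278163/724523320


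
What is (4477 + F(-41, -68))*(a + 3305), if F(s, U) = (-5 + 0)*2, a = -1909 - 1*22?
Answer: 6137658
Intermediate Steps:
a = -1931 (a = -1909 - 22 = -1931)
F(s, U) = -10 (F(s, U) = -5*2 = -10)
(4477 + F(-41, -68))*(a + 3305) = (4477 - 10)*(-1931 + 3305) = 4467*1374 = 6137658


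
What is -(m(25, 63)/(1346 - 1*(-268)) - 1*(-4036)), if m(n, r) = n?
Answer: -6514129/1614 ≈ -4036.0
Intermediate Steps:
-(m(25, 63)/(1346 - 1*(-268)) - 1*(-4036)) = -(25/(1346 - 1*(-268)) - 1*(-4036)) = -(25/(1346 + 268) + 4036) = -(25/1614 + 4036) = -1*6514129/1614 = -6514129/1614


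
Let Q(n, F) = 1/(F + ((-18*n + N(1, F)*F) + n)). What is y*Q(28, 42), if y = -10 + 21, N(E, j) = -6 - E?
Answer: -11/728 ≈ -0.015110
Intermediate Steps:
y = 11
Q(n, F) = 1/(-17*n - 6*F) (Q(n, F) = 1/(F + ((-18*n + (-6 - 1*1)*F) + n)) = 1/(F + ((-18*n + (-6 - 1)*F) + n)) = 1/(F + ((-18*n - 7*F) + n)) = 1/(F + (-17*n - 7*F)) = 1/(-17*n - 6*F))
y*Q(28, 42) = 11*(-1/(6*42 + 17*28)) = 11*(-1/(252 + 476)) = 11*(-1/728) = -11/728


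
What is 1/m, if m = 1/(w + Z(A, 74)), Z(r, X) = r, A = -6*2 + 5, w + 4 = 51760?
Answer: 51749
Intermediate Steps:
w = 51756 (w = -4 + 51760 = 51756)
A = -7 (A = -12 + 5 = -7)
m = 1/51749 (m = 1/(51756 - 7) = 1/51749 ≈ 1.9324e-5)
1/m = 1/(1/51749) = 51749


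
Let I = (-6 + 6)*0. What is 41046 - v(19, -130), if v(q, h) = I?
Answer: 41046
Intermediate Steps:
I = 0 (I = 0*0 = 0)
v(q, h) = 0
41046 - v(19, -130) = 41046 - 1*0 = 41046 + 0 = 41046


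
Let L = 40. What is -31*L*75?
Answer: -93000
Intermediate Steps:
-31*L*75 = -31*40*75 = -1240*75 = -93000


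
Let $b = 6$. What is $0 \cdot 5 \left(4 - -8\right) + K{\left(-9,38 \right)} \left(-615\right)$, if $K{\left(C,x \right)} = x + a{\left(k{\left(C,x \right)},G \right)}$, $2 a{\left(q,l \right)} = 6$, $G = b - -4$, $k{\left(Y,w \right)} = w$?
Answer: $-25215$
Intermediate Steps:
$G = 10$ ($G = 6 - -4 = 6 + 4 = 10$)
$a{\left(q,l \right)} = 3$ ($a{\left(q,l \right)} = \frac{1}{2} \cdot 6 = 3$)
$K{\left(C,x \right)} = 3 + x$ ($K{\left(C,x \right)} = x + 3 = 3 + x$)
$0 \cdot 5 \left(4 - -8\right) + K{\left(-9,38 \right)} \left(-615\right) = 0 \cdot 5 \left(4 - -8\right) + \left(3 + 38\right) \left(-615\right) = 0 \left(4 + 8\right) + 41 \left(-615\right) = 0 \cdot 12 - 25215 = 0 - 25215 = -25215$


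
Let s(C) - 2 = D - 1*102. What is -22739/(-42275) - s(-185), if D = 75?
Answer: 1079614/42275 ≈ 25.538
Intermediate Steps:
s(C) = -25 (s(C) = 2 + (75 - 1*102) = 2 + (75 - 102) = 2 - 27 = -25)
-22739/(-42275) - s(-185) = -22739/(-42275) - 1*(-25) = -22739*(-1/42275) + 25 = 22739/42275 + 25 = 1079614/42275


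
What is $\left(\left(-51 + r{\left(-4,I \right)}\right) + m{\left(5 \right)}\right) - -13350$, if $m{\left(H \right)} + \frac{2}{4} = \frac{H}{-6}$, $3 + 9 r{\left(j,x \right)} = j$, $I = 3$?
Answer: $\frac{119672}{9} \approx 13297.0$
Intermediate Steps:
$r{\left(j,x \right)} = - \frac{1}{3} + \frac{j}{9}$
$m{\left(H \right)} = - \frac{1}{2} - \frac{H}{6}$ ($m{\left(H \right)} = - \frac{1}{2} + \frac{H}{-6} = - \frac{1}{2} + H \left(- \frac{1}{6}\right) = - \frac{1}{2} - \frac{H}{6}$)
$\left(\left(-51 + r{\left(-4,I \right)}\right) + m{\left(5 \right)}\right) - -13350 = \left(\left(-51 + \left(- \frac{1}{3} + \frac{1}{9} \left(-4\right)\right)\right) - \frac{4}{3}\right) - -13350 = \left(\left(-51 - \frac{7}{9}\right) - \frac{4}{3}\right) + 13350 = \left(- \frac{466}{9} - \frac{4}{3}\right) + 13350 = - \frac{478}{9} + 13350 = \frac{119672}{9}$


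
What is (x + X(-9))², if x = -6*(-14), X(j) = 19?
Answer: 10609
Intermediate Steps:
x = 84
(x + X(-9))² = (84 + 19)² = 103² = 10609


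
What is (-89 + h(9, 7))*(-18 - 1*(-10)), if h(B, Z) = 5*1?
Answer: 672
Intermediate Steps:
h(B, Z) = 5
(-89 + h(9, 7))*(-18 - 1*(-10)) = (-89 + 5)*(-18 - 1*(-10)) = -84*(-18 + 10) = -84*(-8) = 672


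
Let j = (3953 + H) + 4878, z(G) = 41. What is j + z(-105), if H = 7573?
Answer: 16445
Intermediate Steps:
j = 16404 (j = (3953 + 7573) + 4878 = 11526 + 4878 = 16404)
j + z(-105) = 16404 + 41 = 16445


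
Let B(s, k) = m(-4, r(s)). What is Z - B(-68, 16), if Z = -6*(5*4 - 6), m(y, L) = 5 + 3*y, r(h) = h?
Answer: -77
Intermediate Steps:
B(s, k) = -7 (B(s, k) = 5 + 3*(-4) = 5 - 12 = -7)
Z = -84 (Z = -6*(20 - 6) = -6*14 = -84)
Z - B(-68, 16) = -84 - 1*(-7) = -84 + 7 = -77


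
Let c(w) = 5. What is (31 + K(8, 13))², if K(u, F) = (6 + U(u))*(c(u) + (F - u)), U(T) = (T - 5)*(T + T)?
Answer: 326041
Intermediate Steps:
U(T) = 2*T*(-5 + T) (U(T) = (-5 + T)*(2*T) = 2*T*(-5 + T))
K(u, F) = (6 + 2*u*(-5 + u))*(5 + F - u) (K(u, F) = (6 + 2*u*(-5 + u))*(5 + (F - u)) = (6 + 2*u*(-5 + u))*(5 + F - u))
(31 + K(8, 13))² = (31 + (30 - 56*8 - 2*8³ + 6*13 + 20*8² - 10*13*8 + 2*13*8²))² = (31 + (30 - 448 - 2*512 + 78 + 20*64 - 1040 + 2*13*64))² = (31 + (30 - 448 - 1024 + 78 + 1280 - 1040 + 1664))² = (31 + 540)² = 571² = 326041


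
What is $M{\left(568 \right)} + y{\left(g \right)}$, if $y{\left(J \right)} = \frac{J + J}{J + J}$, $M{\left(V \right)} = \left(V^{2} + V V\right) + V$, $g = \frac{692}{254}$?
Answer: $645817$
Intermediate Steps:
$g = \frac{346}{127}$ ($g = 692 \cdot \frac{1}{254} = \frac{346}{127} \approx 2.7244$)
$M{\left(V \right)} = V + 2 V^{2}$ ($M{\left(V \right)} = \left(V^{2} + V^{2}\right) + V = 2 V^{2} + V = V + 2 V^{2}$)
$y{\left(J \right)} = 1$ ($y{\left(J \right)} = \frac{2 J}{2 J} = 2 J \frac{1}{2 J} = 1$)
$M{\left(568 \right)} + y{\left(g \right)} = 568 \left(1 + 2 \cdot 568\right) + 1 = 568 \left(1 + 1136\right) + 1 = 568 \cdot 1137 + 1 = 645816 + 1 = 645817$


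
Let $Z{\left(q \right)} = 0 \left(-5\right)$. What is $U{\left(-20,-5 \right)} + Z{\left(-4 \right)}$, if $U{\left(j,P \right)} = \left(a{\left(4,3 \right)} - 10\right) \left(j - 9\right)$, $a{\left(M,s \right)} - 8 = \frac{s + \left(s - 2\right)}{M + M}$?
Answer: $\frac{87}{2} \approx 43.5$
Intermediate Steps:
$a{\left(M,s \right)} = 8 + \frac{-2 + 2 s}{2 M}$ ($a{\left(M,s \right)} = 8 + \frac{s + \left(s - 2\right)}{M + M} = 8 + \frac{s + \left(s - 2\right)}{2 M} = 8 + \left(s + \left(-2 + s\right)\right) \frac{1}{2 M} = 8 + \left(-2 + 2 s\right) \frac{1}{2 M} = 8 + \frac{-2 + 2 s}{2 M}$)
$Z{\left(q \right)} = 0$
$U{\left(j,P \right)} = \frac{27}{2} - \frac{3 j}{2}$ ($U{\left(j,P \right)} = \left(\frac{-1 + 3 + 8 \cdot 4}{4} - 10\right) \left(j - 9\right) = \left(\frac{-1 + 3 + 32}{4} - 10\right) \left(-9 + j\right) = \left(\frac{1}{4} \cdot 34 - 10\right) \left(-9 + j\right) = \left(\frac{17}{2} - 10\right) \left(-9 + j\right) = - \frac{3 \left(-9 + j\right)}{2} = \frac{27}{2} - \frac{3 j}{2}$)
$U{\left(-20,-5 \right)} + Z{\left(-4 \right)} = \left(\frac{27}{2} - -30\right) + 0 = \left(\frac{27}{2} + 30\right) + 0 = \frac{87}{2} + 0 = \frac{87}{2}$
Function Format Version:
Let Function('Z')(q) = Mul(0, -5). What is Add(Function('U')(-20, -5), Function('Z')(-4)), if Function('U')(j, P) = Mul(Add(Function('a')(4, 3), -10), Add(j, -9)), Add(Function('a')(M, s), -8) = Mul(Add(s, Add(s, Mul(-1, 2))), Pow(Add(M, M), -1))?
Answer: Rational(87, 2) ≈ 43.500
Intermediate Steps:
Function('a')(M, s) = Add(8, Mul(Rational(1, 2), Pow(M, -1), Add(-2, Mul(2, s)))) (Function('a')(M, s) = Add(8, Mul(Add(s, Add(s, Mul(-1, 2))), Pow(Add(M, M), -1))) = Add(8, Mul(Add(s, Add(s, -2)), Pow(Mul(2, M), -1))) = Add(8, Mul(Add(s, Add(-2, s)), Mul(Rational(1, 2), Pow(M, -1)))) = Add(8, Mul(Add(-2, Mul(2, s)), Mul(Rational(1, 2), Pow(M, -1)))) = Add(8, Mul(Rational(1, 2), Pow(M, -1), Add(-2, Mul(2, s)))))
Function('Z')(q) = 0
Function('U')(j, P) = Add(Rational(27, 2), Mul(Rational(-3, 2), j)) (Function('U')(j, P) = Mul(Add(Mul(Pow(4, -1), Add(-1, 3, Mul(8, 4))), -10), Add(j, -9)) = Mul(Add(Mul(Rational(1, 4), Add(-1, 3, 32)), -10), Add(-9, j)) = Mul(Add(Mul(Rational(1, 4), 34), -10), Add(-9, j)) = Mul(Add(Rational(17, 2), -10), Add(-9, j)) = Mul(Rational(-3, 2), Add(-9, j)) = Add(Rational(27, 2), Mul(Rational(-3, 2), j)))
Add(Function('U')(-20, -5), Function('Z')(-4)) = Add(Add(Rational(27, 2), Mul(Rational(-3, 2), -20)), 0) = Add(Add(Rational(27, 2), 30), 0) = Add(Rational(87, 2), 0) = Rational(87, 2)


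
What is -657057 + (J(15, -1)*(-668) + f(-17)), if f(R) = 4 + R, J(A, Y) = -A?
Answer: -647050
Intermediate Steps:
-657057 + (J(15, -1)*(-668) + f(-17)) = -657057 + (-1*15*(-668) + (4 - 17)) = -657057 + (-15*(-668) - 13) = -657057 + (10020 - 13) = -657057 + 10007 = -647050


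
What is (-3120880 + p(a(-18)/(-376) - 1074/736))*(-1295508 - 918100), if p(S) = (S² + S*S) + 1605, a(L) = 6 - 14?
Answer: 129099682730799007859/18696976 ≈ 6.9048e+12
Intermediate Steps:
a(L) = -8
p(S) = 1605 + 2*S² (p(S) = (S² + S²) + 1605 = 2*S² + 1605 = 1605 + 2*S²)
(-3120880 + p(a(-18)/(-376) - 1074/736))*(-1295508 - 918100) = (-3120880 + (1605 + 2*(-8/(-376) - 1074/736)²))*(-1295508 - 918100) = (-3120880 + (1605 + 2*(-8*(-1/376) - 1074*1/736)²))*(-2213608) = (-3120880 + (1605 + 2*(1/47 - 537/368)²))*(-2213608) = (-3120880 + (1605 + 2*(-24871/17296)²))*(-2213608) = (-3120880 + (1605 + 2*(618566641/299151616)))*(-2213608) = (-3120880 + (1605 + 618566641/149575808))*(-2213608) = (-3120880 + 240687738481/149575808)*(-2213608) = -466567459932559/149575808*(-2213608) = 129099682730799007859/18696976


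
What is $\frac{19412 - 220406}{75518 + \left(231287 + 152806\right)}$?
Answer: $- \frac{200994}{459611} \approx -0.43731$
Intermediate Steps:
$\frac{19412 - 220406}{75518 + \left(231287 + 152806\right)} = - \frac{200994}{75518 + 384093} = - \frac{200994}{459611}$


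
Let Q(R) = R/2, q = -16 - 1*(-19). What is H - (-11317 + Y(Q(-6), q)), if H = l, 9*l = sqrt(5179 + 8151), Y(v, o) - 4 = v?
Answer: 11316 + sqrt(13330)/9 ≈ 11329.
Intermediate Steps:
q = 3 (q = -16 + 19 = 3)
Q(R) = R/2 (Q(R) = R*(1/2) = R/2)
Y(v, o) = 4 + v
l = sqrt(13330)/9 (l = sqrt(5179 + 8151)/9 = sqrt(13330)/9 ≈ 12.828)
H = sqrt(13330)/9 ≈ 12.828
H - (-11317 + Y(Q(-6), q)) = sqrt(13330)/9 - (-11317 + (4 + (1/2)*(-6))) = sqrt(13330)/9 - (-11317 + (4 - 3)) = sqrt(13330)/9 - (-11317 + 1) = sqrt(13330)/9 - 1*(-11316) = sqrt(13330)/9 + 11316 = 11316 + sqrt(13330)/9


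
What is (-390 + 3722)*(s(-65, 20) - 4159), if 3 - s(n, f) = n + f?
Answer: -13697852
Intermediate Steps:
s(n, f) = 3 - f - n (s(n, f) = 3 - (n + f) = 3 - (f + n) = 3 + (-f - n) = 3 - f - n)
(-390 + 3722)*(s(-65, 20) - 4159) = (-390 + 3722)*((3 - 1*20 - 1*(-65)) - 4159) = 3332*((3 - 20 + 65) - 4159) = 3332*(48 - 4159) = 3332*(-4111) = -13697852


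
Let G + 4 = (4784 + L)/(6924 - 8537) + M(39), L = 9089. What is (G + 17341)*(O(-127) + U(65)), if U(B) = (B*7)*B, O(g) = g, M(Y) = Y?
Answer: 824944934520/1613 ≈ 5.1144e+8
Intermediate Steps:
U(B) = 7*B² (U(B) = (7*B)*B = 7*B²)
G = 42582/1613 (G = -4 + ((4784 + 9089)/(6924 - 8537) + 39) = -4 + (13873/(-1613) + 39) = -4 + (13873*(-1/1613) + 39) = -4 + (-13873/1613 + 39) = -4 + 49034/1613 = 42582/1613 ≈ 26.399)
(G + 17341)*(O(-127) + U(65)) = (42582/1613 + 17341)*(-127 + 7*65²) = 28013615*(-127 + 7*4225)/1613 = 28013615*(-127 + 29575)/1613 = (28013615/1613)*29448 = 824944934520/1613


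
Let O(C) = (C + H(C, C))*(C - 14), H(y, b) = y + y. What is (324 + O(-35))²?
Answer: 29909961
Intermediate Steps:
H(y, b) = 2*y
O(C) = 3*C*(-14 + C) (O(C) = (C + 2*C)*(C - 14) = (3*C)*(-14 + C) = 3*C*(-14 + C))
(324 + O(-35))² = (324 + 3*(-35)*(-14 - 35))² = (324 + 3*(-35)*(-49))² = (324 + 5145)² = 5469² = 29909961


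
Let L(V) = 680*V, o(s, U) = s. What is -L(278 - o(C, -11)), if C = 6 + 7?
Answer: -180200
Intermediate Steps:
C = 13
-L(278 - o(C, -11)) = -680*(278 - 1*13) = -680*(278 - 13) = -680*265 = -1*180200 = -180200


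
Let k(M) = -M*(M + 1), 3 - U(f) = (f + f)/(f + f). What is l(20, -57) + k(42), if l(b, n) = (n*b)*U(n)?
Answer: -4086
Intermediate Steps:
U(f) = 2 (U(f) = 3 - (f + f)/(f + f) = 3 - 2*f/(2*f) = 3 - 2*f*1/(2*f) = 3 - 1*1 = 3 - 1 = 2)
k(M) = -M*(1 + M)
l(b, n) = 2*b*n (l(b, n) = (n*b)*2 = (b*n)*2 = 2*b*n)
l(20, -57) + k(42) = 2*20*(-57) - 1*42*(1 + 42) = -2280 - 1*42*43 = -2280 - 1806 = -4086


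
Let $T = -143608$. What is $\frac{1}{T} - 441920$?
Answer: $- \frac{63463247361}{143608} \approx -4.4192 \cdot 10^{5}$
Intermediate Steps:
$\frac{1}{T} - 441920 = \frac{1}{-143608} - 441920 = - \frac{1}{143608} - 441920 = - \frac{63463247361}{143608}$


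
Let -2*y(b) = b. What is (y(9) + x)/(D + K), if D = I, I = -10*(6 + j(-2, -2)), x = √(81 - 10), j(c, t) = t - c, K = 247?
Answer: -9/374 + √71/187 ≈ 0.020995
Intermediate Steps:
y(b) = -b/2
x = √71 ≈ 8.4261
I = -60 (I = -10*(6 + (-2 - 1*(-2))) = -10*(6 + (-2 + 2)) = -10*(6 + 0) = -10*6 = -60)
D = -60
(y(9) + x)/(D + K) = (-½*9 + √71)/(-60 + 247) = (-9/2 + √71)/187 = (-9/2 + √71)*(1/187) = -9/374 + √71/187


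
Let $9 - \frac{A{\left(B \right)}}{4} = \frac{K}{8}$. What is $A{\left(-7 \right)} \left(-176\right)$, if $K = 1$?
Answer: $-6248$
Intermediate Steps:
$A{\left(B \right)} = \frac{71}{2}$ ($A{\left(B \right)} = 36 - 4 \cdot 1 \cdot \frac{1}{8} = 36 - \frac{1}{2} = \frac{71}{2}$)
$A{\left(-7 \right)} \left(-176\right) = \frac{71}{2} \left(-176\right) = -6248$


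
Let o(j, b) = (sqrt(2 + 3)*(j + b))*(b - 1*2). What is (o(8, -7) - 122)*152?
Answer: -18544 - 1368*sqrt(5) ≈ -21603.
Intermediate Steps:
o(j, b) = sqrt(5)*(-2 + b)*(b + j) (o(j, b) = (sqrt(5)*(b + j))*(b - 2) = (sqrt(5)*(b + j))*(-2 + b) = sqrt(5)*(-2 + b)*(b + j))
(o(8, -7) - 122)*152 = (sqrt(5)*((-7)**2 - 2*(-7) - 2*8 - 7*8) - 122)*152 = (sqrt(5)*(49 + 14 - 16 - 56) - 122)*152 = (sqrt(5)*(-9) - 122)*152 = (-9*sqrt(5) - 122)*152 = (-122 - 9*sqrt(5))*152 = -18544 - 1368*sqrt(5)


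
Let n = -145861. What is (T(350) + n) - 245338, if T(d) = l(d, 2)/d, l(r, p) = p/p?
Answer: -136919649/350 ≈ -3.9120e+5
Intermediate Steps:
l(r, p) = 1
T(d) = 1/d
(T(350) + n) - 245338 = (1/350 - 145861) - 245338 = -51051349/350 - 245338 = -136919649/350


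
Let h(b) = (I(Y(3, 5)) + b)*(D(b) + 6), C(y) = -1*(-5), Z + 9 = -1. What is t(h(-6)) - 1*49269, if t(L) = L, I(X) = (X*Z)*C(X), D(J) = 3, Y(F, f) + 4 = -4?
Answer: -45723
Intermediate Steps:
Z = -10 (Z = -9 - 1 = -10)
C(y) = 5
Y(F, f) = -8 (Y(F, f) = -4 - 4 = -8)
I(X) = -50*X (I(X) = (X*(-10))*5 = -10*X*5 = -50*X)
h(b) = 3600 + 9*b (h(b) = (-50*(-8) + b)*(3 + 6) = (400 + b)*9 = 3600 + 9*b)
t(h(-6)) - 1*49269 = (3600 + 9*(-6)) - 1*49269 = (3600 - 54) - 49269 = 3546 - 49269 = -45723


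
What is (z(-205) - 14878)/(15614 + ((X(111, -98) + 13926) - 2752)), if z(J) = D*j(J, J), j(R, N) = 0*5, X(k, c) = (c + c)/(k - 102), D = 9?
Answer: -66951/120448 ≈ -0.55585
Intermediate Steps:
X(k, c) = 2*c/(-102 + k) (X(k, c) = (2*c)/(-102 + k) = 2*c/(-102 + k))
j(R, N) = 0
z(J) = 0 (z(J) = 9*0 = 0)
(z(-205) - 14878)/(15614 + ((X(111, -98) + 13926) - 2752)) = (0 - 14878)/(15614 + ((2*(-98)/(-102 + 111) + 13926) - 2752)) = -14878/(15614 + ((2*(-98)/9 + 13926) - 2752)) = -14878/(15614 + ((2*(-98)*(⅑) + 13926) - 2752)) = -14878/(15614 + ((-196/9 + 13926) - 2752)) = -14878/(15614 + (125138/9 - 2752)) = -14878/(15614 + 100370/9) = -14878/240896/9 = -14878*9/240896 = -66951/120448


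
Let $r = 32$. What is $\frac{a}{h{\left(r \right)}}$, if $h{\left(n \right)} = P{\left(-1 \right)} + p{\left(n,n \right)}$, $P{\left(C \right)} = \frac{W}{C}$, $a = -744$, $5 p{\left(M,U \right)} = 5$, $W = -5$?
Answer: $-124$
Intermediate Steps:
$p{\left(M,U \right)} = 1$ ($p{\left(M,U \right)} = \frac{1}{5} \cdot 5 = 1$)
$P{\left(C \right)} = - \frac{5}{C}$
$h{\left(n \right)} = 6$ ($h{\left(n \right)} = - \frac{5}{-1} + 1 = \left(-5\right) \left(-1\right) + 1 = 5 + 1 = 6$)
$\frac{a}{h{\left(r \right)}} = - \frac{744}{6} = \left(-744\right) \frac{1}{6} = -124$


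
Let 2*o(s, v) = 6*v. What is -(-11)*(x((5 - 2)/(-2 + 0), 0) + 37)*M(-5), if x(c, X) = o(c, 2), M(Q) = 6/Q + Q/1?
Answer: -14663/5 ≈ -2932.6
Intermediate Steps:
o(s, v) = 3*v (o(s, v) = (6*v)/2 = 3*v)
M(Q) = Q + 6/Q (M(Q) = 6/Q + Q*1 = 6/Q + Q = Q + 6/Q)
x(c, X) = 6 (x(c, X) = 3*2 = 6)
-(-11)*(x((5 - 2)/(-2 + 0), 0) + 37)*M(-5) = -(-11)*(6 + 37)*(-5 + 6/(-5)) = -(-11)*43*(-5 + 6*(-⅕)) = -(-11)*43*(-5 - 6/5) = -(-11)*43*(-31/5) = -(-11)*(-1333)/5 = -11*1333/5 = -14663/5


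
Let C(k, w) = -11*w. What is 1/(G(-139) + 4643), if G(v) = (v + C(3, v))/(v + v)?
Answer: 1/4638 ≈ 0.00021561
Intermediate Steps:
G(v) = -5 (G(v) = (v - 11*v)/(v + v) = (-10*v)/((2*v)) = (-10*v)*(1/(2*v)) = -5)
1/(G(-139) + 4643) = 1/(-5 + 4643) = 1/4638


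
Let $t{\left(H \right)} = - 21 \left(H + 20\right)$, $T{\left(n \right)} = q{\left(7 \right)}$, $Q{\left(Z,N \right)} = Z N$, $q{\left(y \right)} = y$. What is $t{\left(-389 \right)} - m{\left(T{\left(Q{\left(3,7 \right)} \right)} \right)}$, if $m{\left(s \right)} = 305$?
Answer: $7444$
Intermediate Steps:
$Q{\left(Z,N \right)} = N Z$
$T{\left(n \right)} = 7$
$t{\left(H \right)} = -420 - 21 H$ ($t{\left(H \right)} = - 21 \left(20 + H\right) = -420 - 21 H$)
$t{\left(-389 \right)} - m{\left(T{\left(Q{\left(3,7 \right)} \right)} \right)} = \left(-420 - -8169\right) - 305 = \left(-420 + 8169\right) - 305 = 7749 - 305 = 7444$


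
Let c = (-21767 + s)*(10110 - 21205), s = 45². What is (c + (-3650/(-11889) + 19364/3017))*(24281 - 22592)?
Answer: 4423311246078960008/11956371 ≈ 3.6995e+11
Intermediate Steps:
s = 2025
c = 219037490 (c = (-21767 + 2025)*(10110 - 21205) = -19742*(-11095) = 219037490)
(c + (-3650/(-11889) + 19364/3017))*(24281 - 22592) = (219037490 + (-3650/(-11889) + 19364/3017))*(24281 - 22592) = (219037490 + (-3650*(-1/11889) + 19364*(1/3017)))*1689 = (219037490 + (3650/11889 + 19364/3017))*1689 = (219037490 + 241230646/35869113)*1689 = (7856680721277016/35869113)*1689 = 4423311246078960008/11956371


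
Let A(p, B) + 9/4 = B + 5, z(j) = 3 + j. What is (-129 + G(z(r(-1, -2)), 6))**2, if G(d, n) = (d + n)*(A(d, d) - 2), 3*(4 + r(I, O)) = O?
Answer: 22915369/1296 ≈ 17682.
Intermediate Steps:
r(I, O) = -4 + O/3
A(p, B) = 11/4 + B (A(p, B) = -9/4 + (B + 5) = -9/4 + (5 + B) = 11/4 + B)
G(d, n) = (3/4 + d)*(d + n) (G(d, n) = (d + n)*((11/4 + d) - 2) = (d + n)*(3/4 + d) = (3/4 + d)*(d + n))
(-129 + G(z(r(-1, -2)), 6))**2 = (-129 + ((3 + (-4 + (1/3)*(-2)))**2 + 3*(3 + (-4 + (1/3)*(-2)))/4 + (3/4)*6 + (3 + (-4 + (1/3)*(-2)))*6))**2 = (-129 + ((3 + (-4 - 2/3))**2 + 3*(3 + (-4 - 2/3))/4 + 9/2 + (3 + (-4 - 2/3))*6))**2 = (-129 + ((3 - 14/3)**2 + 3*(3 - 14/3)/4 + 9/2 + (3 - 14/3)*6))**2 = (-129 + ((-5/3)**2 + (3/4)*(-5/3) + 9/2 - 5/3*6))**2 = (-129 + (25/9 - 5/4 + 9/2 - 10))**2 = (-129 - 143/36)**2 = (-4787/36)**2 = 22915369/1296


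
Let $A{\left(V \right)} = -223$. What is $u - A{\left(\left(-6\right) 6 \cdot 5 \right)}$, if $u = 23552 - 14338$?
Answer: $9437$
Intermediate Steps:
$u = 9214$ ($u = 23552 - 14338 = 9214$)
$u - A{\left(\left(-6\right) 6 \cdot 5 \right)} = 9214 - -223 = 9214 + 223 = 9437$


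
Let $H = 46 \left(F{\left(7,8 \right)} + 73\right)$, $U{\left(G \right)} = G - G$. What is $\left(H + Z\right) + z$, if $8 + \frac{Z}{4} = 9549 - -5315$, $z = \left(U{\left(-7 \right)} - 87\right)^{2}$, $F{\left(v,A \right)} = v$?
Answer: $70673$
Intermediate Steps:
$U{\left(G \right)} = 0$
$z = 7569$ ($z = \left(0 - 87\right)^{2} = \left(-87\right)^{2} = 7569$)
$Z = 59424$ ($Z = -32 + 4 \left(9549 - -5315\right) = -32 + 4 \left(9549 + 5315\right) = -32 + 4 \cdot 14864 = -32 + 59456 = 59424$)
$H = 3680$ ($H = 46 \left(7 + 73\right) = 46 \cdot 80 = 3680$)
$\left(H + Z\right) + z = \left(3680 + 59424\right) + 7569 = 63104 + 7569 = 70673$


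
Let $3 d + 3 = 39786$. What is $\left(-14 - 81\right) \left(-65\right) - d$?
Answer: $-7086$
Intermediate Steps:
$d = 13261$ ($d = -1 + \frac{1}{3} \cdot 39786 = -1 + 13262 = 13261$)
$\left(-14 - 81\right) \left(-65\right) - d = \left(-14 - 81\right) \left(-65\right) - 13261 = \left(-95\right) \left(-65\right) - 13261 = 6175 - 13261 = -7086$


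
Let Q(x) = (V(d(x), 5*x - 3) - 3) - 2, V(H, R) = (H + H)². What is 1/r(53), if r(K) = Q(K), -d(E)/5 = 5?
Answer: 1/2495 ≈ 0.00040080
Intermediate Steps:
d(E) = -25 (d(E) = -5*5 = -25)
V(H, R) = 4*H² (V(H, R) = (2*H)² = 4*H²)
Q(x) = 2495 (Q(x) = (4*(-25)² - 3) - 2 = (4*625 - 3) - 2 = (2500 - 3) - 2 = 2497 - 2 = 2495)
r(K) = 2495
1/r(53) = 1/2495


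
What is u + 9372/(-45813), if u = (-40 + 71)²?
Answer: 14672307/15271 ≈ 960.79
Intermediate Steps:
u = 961 (u = 31² = 961)
u + 9372/(-45813) = 961 + 9372/(-45813) = 961 + 9372*(-1/45813) = 961 - 3124/15271 = 14672307/15271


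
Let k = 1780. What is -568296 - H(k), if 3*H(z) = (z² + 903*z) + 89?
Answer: -2160239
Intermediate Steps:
H(z) = 89/3 + 301*z + z²/3 (H(z) = ((z² + 903*z) + 89)/3 = (89 + z² + 903*z)/3 = 89/3 + 301*z + z²/3)
-568296 - H(k) = -568296 - (89/3 + 301*1780 + (⅓)*1780²) = -568296 - (89/3 + 535780 + (⅓)*3168400) = -568296 - (89/3 + 535780 + 3168400/3) = -568296 - 1*1591943 = -568296 - 1591943 = -2160239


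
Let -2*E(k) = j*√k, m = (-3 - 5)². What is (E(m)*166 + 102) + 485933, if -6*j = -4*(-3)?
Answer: 487363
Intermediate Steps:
j = -2 (j = -(-2)*(-3)/3 = -⅙*12 = -2)
m = 64 (m = (-8)² = 64)
E(k) = √k (E(k) = -(-1)*√k = √k)
(E(m)*166 + 102) + 485933 = (√64*166 + 102) + 485933 = (8*166 + 102) + 485933 = (1328 + 102) + 485933 = 1430 + 485933 = 487363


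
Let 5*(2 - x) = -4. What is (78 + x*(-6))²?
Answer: 93636/25 ≈ 3745.4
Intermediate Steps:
x = 14/5 (x = 2 - ⅕*(-4) = 2 + ⅘ = 14/5 ≈ 2.8000)
(78 + x*(-6))² = (78 + (14/5)*(-6))² = (78 - 84/5)² = (306/5)² = 93636/25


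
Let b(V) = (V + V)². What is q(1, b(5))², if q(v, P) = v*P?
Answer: 10000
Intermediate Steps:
b(V) = 4*V² (b(V) = (2*V)² = 4*V²)
q(v, P) = P*v
q(1, b(5))² = ((4*5²)*1)² = ((4*25)*1)² = (100*1)² = 100² = 10000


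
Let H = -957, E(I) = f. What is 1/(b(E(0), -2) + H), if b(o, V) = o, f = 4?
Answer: -1/953 ≈ -0.0010493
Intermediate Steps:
E(I) = 4
1/(b(E(0), -2) + H) = 1/(4 - 957) = 1/(-953) = -1/953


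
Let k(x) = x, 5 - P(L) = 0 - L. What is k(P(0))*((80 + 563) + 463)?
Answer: 5530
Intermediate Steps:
P(L) = 5 + L (P(L) = 5 - (0 - L) = 5 - (-1)*L = 5 + L)
k(P(0))*((80 + 563) + 463) = (5 + 0)*((80 + 563) + 463) = 5*(643 + 463) = 5*1106 = 5530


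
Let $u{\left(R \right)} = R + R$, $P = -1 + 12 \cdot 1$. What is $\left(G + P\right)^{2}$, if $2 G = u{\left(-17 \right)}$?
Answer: $36$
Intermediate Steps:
$P = 11$ ($P = -1 + 12 = 11$)
$u{\left(R \right)} = 2 R$
$G = -17$ ($G = \frac{2 \left(-17\right)}{2} = \frac{1}{2} \left(-34\right) = -17$)
$\left(G + P\right)^{2} = \left(-17 + 11\right)^{2} = \left(-6\right)^{2} = 36$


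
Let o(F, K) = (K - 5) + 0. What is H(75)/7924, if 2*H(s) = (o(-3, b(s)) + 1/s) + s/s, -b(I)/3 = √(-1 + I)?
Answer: -299/1188600 - 3*√74/15848 ≈ -0.0018800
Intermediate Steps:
b(I) = -3*√(-1 + I)
o(F, K) = -5 + K (o(F, K) = (-5 + K) + 0 = -5 + K)
H(s) = -2 + 1/(2*s) - 3*√(-1 + s)/2 (H(s) = (((-5 - 3*√(-1 + s)) + 1/s) + s/s)/2 = ((-5 + 1/s - 3*√(-1 + s)) + 1)/2 = (-4 + 1/s - 3*√(-1 + s))/2 = -2 + 1/(2*s) - 3*√(-1 + s)/2)
H(75)/7924 = ((½)*(1 - 1*75*(4 + 3*√(-1 + 75)))/75)/7924 = ((½)*(1/75)*(1 - 1*75*(4 + 3*√74)))*(1/7924) = ((½)*(1/75)*(1 + (-300 - 225*√74)))*(1/7924) = ((½)*(1/75)*(-299 - 225*√74))*(1/7924) = (-299/150 - 3*√74/2)*(1/7924) = -299/1188600 - 3*√74/15848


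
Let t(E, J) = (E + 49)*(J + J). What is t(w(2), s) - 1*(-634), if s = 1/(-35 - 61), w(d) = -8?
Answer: 30391/48 ≈ 633.15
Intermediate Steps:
s = -1/96 (s = 1/(-96) = -1/96 ≈ -0.010417)
t(E, J) = 2*J*(49 + E) (t(E, J) = (49 + E)*(2*J) = 2*J*(49 + E))
t(w(2), s) - 1*(-634) = 2*(-1/96)*(49 - 8) - 1*(-634) = 2*(-1/96)*41 + 634 = -41/48 + 634 = 30391/48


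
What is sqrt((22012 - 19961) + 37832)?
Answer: sqrt(39883) ≈ 199.71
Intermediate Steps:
sqrt((22012 - 19961) + 37832) = sqrt(2051 + 37832) = sqrt(39883)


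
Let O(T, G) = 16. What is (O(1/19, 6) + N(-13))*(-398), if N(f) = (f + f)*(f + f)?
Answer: -275416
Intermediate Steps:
N(f) = 4*f² (N(f) = (2*f)*(2*f) = 4*f²)
(O(1/19, 6) + N(-13))*(-398) = (16 + 4*(-13)²)*(-398) = (16 + 4*169)*(-398) = (16 + 676)*(-398) = 692*(-398) = -275416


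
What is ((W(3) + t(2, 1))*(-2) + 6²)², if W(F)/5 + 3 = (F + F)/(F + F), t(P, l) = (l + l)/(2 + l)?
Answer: 26896/9 ≈ 2988.4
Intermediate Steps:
t(P, l) = 2*l/(2 + l) (t(P, l) = (2*l)/(2 + l) = 2*l/(2 + l))
W(F) = -10 (W(F) = -15 + 5*((F + F)/(F + F)) = -15 + 5*((2*F)/((2*F))) = -15 + 5*((2*F)*(1/(2*F))) = -15 + 5*1 = -15 + 5 = -10)
((W(3) + t(2, 1))*(-2) + 6²)² = ((-10 + 2*1/(2 + 1))*(-2) + 6²)² = ((-10 + 2*1/3)*(-2) + 36)² = ((-10 + 2*1*(⅓))*(-2) + 36)² = ((-10 + ⅔)*(-2) + 36)² = (-28/3*(-2) + 36)² = (56/3 + 36)² = (164/3)² = 26896/9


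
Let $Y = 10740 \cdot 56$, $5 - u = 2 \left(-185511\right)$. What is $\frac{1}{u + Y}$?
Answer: $\frac{1}{972467} \approx 1.0283 \cdot 10^{-6}$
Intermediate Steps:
$u = 371027$ ($u = 5 - 2 \left(-185511\right) = 5 - -371022 = 5 + 371022 = 371027$)
$Y = 601440$
$\frac{1}{u + Y} = \frac{1}{371027 + 601440} = \frac{1}{972467}$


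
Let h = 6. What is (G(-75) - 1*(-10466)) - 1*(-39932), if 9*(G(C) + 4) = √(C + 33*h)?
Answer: 50394 + √123/9 ≈ 50395.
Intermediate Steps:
G(C) = -4 + √(198 + C)/9 (G(C) = -4 + √(C + 33*6)/9 = -4 + √(C + 198)/9 = -4 + √(198 + C)/9)
(G(-75) - 1*(-10466)) - 1*(-39932) = ((-4 + √(198 - 75)/9) - 1*(-10466)) - 1*(-39932) = ((-4 + √123/9) + 10466) + 39932 = (10462 + √123/9) + 39932 = 50394 + √123/9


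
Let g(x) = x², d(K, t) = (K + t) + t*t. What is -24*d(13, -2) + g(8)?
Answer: -296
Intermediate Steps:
d(K, t) = K + t + t² (d(K, t) = (K + t) + t² = K + t + t²)
-24*d(13, -2) + g(8) = -24*(13 - 2 + (-2)²) + 8² = -24*(13 - 2 + 4) + 64 = -24*15 + 64 = -360 + 64 = -296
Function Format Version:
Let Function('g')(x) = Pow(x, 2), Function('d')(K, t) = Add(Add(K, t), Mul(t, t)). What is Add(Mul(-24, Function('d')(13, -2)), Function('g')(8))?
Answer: -296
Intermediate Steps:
Function('d')(K, t) = Add(K, t, Pow(t, 2)) (Function('d')(K, t) = Add(Add(K, t), Pow(t, 2)) = Add(K, t, Pow(t, 2)))
Add(Mul(-24, Function('d')(13, -2)), Function('g')(8)) = Add(Mul(-24, Add(13, -2, Pow(-2, 2))), Pow(8, 2)) = Add(Mul(-24, Add(13, -2, 4)), 64) = Add(Mul(-24, 15), 64) = Add(-360, 64) = -296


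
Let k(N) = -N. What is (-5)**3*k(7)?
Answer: 875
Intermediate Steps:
(-5)**3*k(7) = (-5)**3*(-1*7) = -125*(-7) = 875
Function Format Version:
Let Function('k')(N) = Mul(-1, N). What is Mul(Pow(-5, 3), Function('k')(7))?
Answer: 875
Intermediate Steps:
Mul(Pow(-5, 3), Function('k')(7)) = Mul(Pow(-5, 3), Mul(-1, 7)) = Mul(-125, -7) = 875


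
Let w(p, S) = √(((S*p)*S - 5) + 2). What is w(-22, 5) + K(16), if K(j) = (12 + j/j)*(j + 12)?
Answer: 364 + I*√553 ≈ 364.0 + 23.516*I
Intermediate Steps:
K(j) = 156 + 13*j (K(j) = (12 + 1)*(12 + j) = 13*(12 + j) = 156 + 13*j)
w(p, S) = √(-3 + p*S²) (w(p, S) = √((p*S² - 5) + 2) = √((-5 + p*S²) + 2) = √(-3 + p*S²))
w(-22, 5) + K(16) = √(-3 - 22*5²) + (156 + 13*16) = √(-3 - 22*25) + (156 + 208) = √(-3 - 550) + 364 = √(-553) + 364 = I*√553 + 364 = 364 + I*√553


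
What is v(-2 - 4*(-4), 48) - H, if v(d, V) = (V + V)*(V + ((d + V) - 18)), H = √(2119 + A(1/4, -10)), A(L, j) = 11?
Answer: 8832 - √2130 ≈ 8785.8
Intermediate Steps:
H = √2130 (H = √(2119 + 11) = √2130 ≈ 46.152)
v(d, V) = 2*V*(-18 + d + 2*V) (v(d, V) = (2*V)*(V + ((V + d) - 18)) = (2*V)*(V + (-18 + V + d)) = (2*V)*(-18 + d + 2*V) = 2*V*(-18 + d + 2*V))
v(-2 - 4*(-4), 48) - H = 2*48*(-18 + (-2 - 4*(-4)) + 2*48) - √2130 = 2*48*(-18 + (-2 + 16) + 96) - √2130 = 2*48*(-18 + 14 + 96) - √2130 = 2*48*92 - √2130 = 8832 - √2130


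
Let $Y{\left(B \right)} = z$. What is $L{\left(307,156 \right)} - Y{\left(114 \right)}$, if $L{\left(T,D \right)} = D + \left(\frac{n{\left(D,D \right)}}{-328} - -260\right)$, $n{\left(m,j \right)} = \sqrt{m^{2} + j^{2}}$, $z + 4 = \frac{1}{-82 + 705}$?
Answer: $\frac{261659}{623} - \frac{39 \sqrt{2}}{82} \approx 419.33$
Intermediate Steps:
$z = - \frac{2491}{623}$ ($z = -4 + \frac{1}{-82 + 705} = -4 + \frac{1}{623} = - \frac{2491}{623} \approx -3.9984$)
$n{\left(m,j \right)} = \sqrt{j^{2} + m^{2}}$
$Y{\left(B \right)} = - \frac{2491}{623}$
$L{\left(T,D \right)} = 260 + D - \frac{\sqrt{2} \sqrt{D^{2}}}{328}$ ($L{\left(T,D \right)} = D + \left(\frac{\sqrt{D^{2} + D^{2}}}{-328} - -260\right) = D + \left(\sqrt{2 D^{2}} \left(- \frac{1}{328}\right) + 260\right) = D + \left(\sqrt{2} \sqrt{D^{2}} \left(- \frac{1}{328}\right) + 260\right) = D - \left(-260 + \frac{\sqrt{2} \sqrt{D^{2}}}{328}\right) = 260 + D - \frac{\sqrt{2} \sqrt{D^{2}}}{328}$)
$L{\left(307,156 \right)} - Y{\left(114 \right)} = \left(260 + 156 - \frac{\sqrt{2} \sqrt{156^{2}}}{328}\right) - - \frac{2491}{623} = \left(260 + 156 - \frac{\sqrt{2} \sqrt{24336}}{328}\right) + \frac{2491}{623} = \left(260 + 156 - \frac{1}{328} \sqrt{2} \cdot 156\right) + \frac{2491}{623} = \left(260 + 156 - \frac{39 \sqrt{2}}{82}\right) + \frac{2491}{623} = \left(416 - \frac{39 \sqrt{2}}{82}\right) + \frac{2491}{623} = \frac{261659}{623} - \frac{39 \sqrt{2}}{82}$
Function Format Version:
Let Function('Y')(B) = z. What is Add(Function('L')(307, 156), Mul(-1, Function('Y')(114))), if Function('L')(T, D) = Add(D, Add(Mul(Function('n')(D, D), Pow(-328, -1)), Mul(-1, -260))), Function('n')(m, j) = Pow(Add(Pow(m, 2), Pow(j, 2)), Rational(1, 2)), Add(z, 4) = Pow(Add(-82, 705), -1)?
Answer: Add(Rational(261659, 623), Mul(Rational(-39, 82), Pow(2, Rational(1, 2)))) ≈ 419.33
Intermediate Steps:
z = Rational(-2491, 623) (z = Add(-4, Pow(Add(-82, 705), -1)) = Add(-4, Pow(623, -1)) = Add(-4, Rational(1, 623)) = Rational(-2491, 623) ≈ -3.9984)
Function('n')(m, j) = Pow(Add(Pow(j, 2), Pow(m, 2)), Rational(1, 2))
Function('Y')(B) = Rational(-2491, 623)
Function('L')(T, D) = Add(260, D, Mul(Rational(-1, 328), Pow(2, Rational(1, 2)), Pow(Pow(D, 2), Rational(1, 2)))) (Function('L')(T, D) = Add(D, Add(Mul(Pow(Add(Pow(D, 2), Pow(D, 2)), Rational(1, 2)), Pow(-328, -1)), Mul(-1, -260))) = Add(D, Add(Mul(Pow(Mul(2, Pow(D, 2)), Rational(1, 2)), Rational(-1, 328)), 260)) = Add(D, Add(Mul(Mul(Pow(2, Rational(1, 2)), Pow(Pow(D, 2), Rational(1, 2))), Rational(-1, 328)), 260)) = Add(D, Add(Mul(Rational(-1, 328), Pow(2, Rational(1, 2)), Pow(Pow(D, 2), Rational(1, 2))), 260)) = Add(D, Add(260, Mul(Rational(-1, 328), Pow(2, Rational(1, 2)), Pow(Pow(D, 2), Rational(1, 2))))) = Add(260, D, Mul(Rational(-1, 328), Pow(2, Rational(1, 2)), Pow(Pow(D, 2), Rational(1, 2)))))
Add(Function('L')(307, 156), Mul(-1, Function('Y')(114))) = Add(Add(260, 156, Mul(Rational(-1, 328), Pow(2, Rational(1, 2)), Pow(Pow(156, 2), Rational(1, 2)))), Mul(-1, Rational(-2491, 623))) = Add(Add(260, 156, Mul(Rational(-1, 328), Pow(2, Rational(1, 2)), Pow(24336, Rational(1, 2)))), Rational(2491, 623)) = Add(Add(260, 156, Mul(Rational(-1, 328), Pow(2, Rational(1, 2)), 156)), Rational(2491, 623)) = Add(Add(260, 156, Mul(Rational(-39, 82), Pow(2, Rational(1, 2)))), Rational(2491, 623)) = Add(Add(416, Mul(Rational(-39, 82), Pow(2, Rational(1, 2)))), Rational(2491, 623)) = Add(Rational(261659, 623), Mul(Rational(-39, 82), Pow(2, Rational(1, 2))))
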